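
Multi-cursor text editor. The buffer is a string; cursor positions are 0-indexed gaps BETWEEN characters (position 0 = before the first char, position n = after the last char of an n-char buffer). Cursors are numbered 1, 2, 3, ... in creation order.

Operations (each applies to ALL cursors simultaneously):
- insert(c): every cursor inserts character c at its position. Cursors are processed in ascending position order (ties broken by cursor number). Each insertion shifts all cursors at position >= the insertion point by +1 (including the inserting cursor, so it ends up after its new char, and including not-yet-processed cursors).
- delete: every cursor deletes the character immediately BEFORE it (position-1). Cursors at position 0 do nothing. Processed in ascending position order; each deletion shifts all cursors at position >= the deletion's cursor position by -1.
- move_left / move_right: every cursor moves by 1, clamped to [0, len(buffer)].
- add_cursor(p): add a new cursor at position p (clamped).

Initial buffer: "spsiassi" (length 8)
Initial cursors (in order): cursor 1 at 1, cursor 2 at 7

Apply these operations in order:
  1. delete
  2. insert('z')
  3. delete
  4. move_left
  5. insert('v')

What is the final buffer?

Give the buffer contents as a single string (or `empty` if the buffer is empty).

Answer: vpsiavsi

Derivation:
After op 1 (delete): buffer="psiasi" (len 6), cursors c1@0 c2@5, authorship ......
After op 2 (insert('z')): buffer="zpsiaszi" (len 8), cursors c1@1 c2@7, authorship 1.....2.
After op 3 (delete): buffer="psiasi" (len 6), cursors c1@0 c2@5, authorship ......
After op 4 (move_left): buffer="psiasi" (len 6), cursors c1@0 c2@4, authorship ......
After op 5 (insert('v')): buffer="vpsiavsi" (len 8), cursors c1@1 c2@6, authorship 1....2..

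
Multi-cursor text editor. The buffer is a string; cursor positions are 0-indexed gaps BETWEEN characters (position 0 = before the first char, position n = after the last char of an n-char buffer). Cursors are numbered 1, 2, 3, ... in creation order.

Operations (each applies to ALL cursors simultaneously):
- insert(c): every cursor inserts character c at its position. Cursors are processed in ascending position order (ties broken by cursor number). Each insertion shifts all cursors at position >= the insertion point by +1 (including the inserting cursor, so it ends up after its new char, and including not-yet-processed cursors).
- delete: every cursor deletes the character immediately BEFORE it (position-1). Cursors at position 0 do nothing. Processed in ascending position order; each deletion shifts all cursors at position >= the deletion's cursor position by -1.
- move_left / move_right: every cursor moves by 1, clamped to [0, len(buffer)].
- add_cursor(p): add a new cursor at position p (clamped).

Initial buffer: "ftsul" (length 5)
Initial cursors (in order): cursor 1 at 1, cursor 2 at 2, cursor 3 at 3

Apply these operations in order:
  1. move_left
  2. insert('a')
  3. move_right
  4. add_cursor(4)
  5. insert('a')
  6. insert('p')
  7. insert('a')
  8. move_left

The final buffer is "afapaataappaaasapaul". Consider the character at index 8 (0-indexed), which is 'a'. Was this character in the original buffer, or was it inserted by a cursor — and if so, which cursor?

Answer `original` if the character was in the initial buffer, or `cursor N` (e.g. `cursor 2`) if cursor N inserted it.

Answer: cursor 4

Derivation:
After op 1 (move_left): buffer="ftsul" (len 5), cursors c1@0 c2@1 c3@2, authorship .....
After op 2 (insert('a')): buffer="afatasul" (len 8), cursors c1@1 c2@3 c3@5, authorship 1.2.3...
After op 3 (move_right): buffer="afatasul" (len 8), cursors c1@2 c2@4 c3@6, authorship 1.2.3...
After op 4 (add_cursor(4)): buffer="afatasul" (len 8), cursors c1@2 c2@4 c4@4 c3@6, authorship 1.2.3...
After op 5 (insert('a')): buffer="afaataaasaul" (len 12), cursors c1@3 c2@7 c4@7 c3@10, authorship 1.12.243.3..
After op 6 (insert('p')): buffer="afapataappasapul" (len 16), cursors c1@4 c2@10 c4@10 c3@14, authorship 1.112.24243.33..
After op 7 (insert('a')): buffer="afapaataappaaasapaul" (len 20), cursors c1@5 c2@13 c4@13 c3@18, authorship 1.1112.2424243.333..
After op 8 (move_left): buffer="afapaataappaaasapaul" (len 20), cursors c1@4 c2@12 c4@12 c3@17, authorship 1.1112.2424243.333..
Authorship (.=original, N=cursor N): 1 . 1 1 1 2 . 2 4 2 4 2 4 3 . 3 3 3 . .
Index 8: author = 4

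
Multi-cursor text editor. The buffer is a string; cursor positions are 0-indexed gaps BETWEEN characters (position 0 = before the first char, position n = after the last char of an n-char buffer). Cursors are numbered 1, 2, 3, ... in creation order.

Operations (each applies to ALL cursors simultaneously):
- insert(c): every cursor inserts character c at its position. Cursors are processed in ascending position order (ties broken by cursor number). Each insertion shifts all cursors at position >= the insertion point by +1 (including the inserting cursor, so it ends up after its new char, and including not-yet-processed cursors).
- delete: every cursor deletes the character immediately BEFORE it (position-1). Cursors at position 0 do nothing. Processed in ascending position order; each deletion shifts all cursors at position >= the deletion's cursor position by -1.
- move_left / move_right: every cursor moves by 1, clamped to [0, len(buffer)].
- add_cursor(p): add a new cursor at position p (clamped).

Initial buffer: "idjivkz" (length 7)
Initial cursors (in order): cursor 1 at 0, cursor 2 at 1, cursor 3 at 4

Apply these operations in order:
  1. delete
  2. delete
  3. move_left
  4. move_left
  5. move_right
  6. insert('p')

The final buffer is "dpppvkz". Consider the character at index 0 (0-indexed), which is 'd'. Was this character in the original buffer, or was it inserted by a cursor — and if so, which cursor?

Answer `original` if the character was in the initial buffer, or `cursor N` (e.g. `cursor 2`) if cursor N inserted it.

After op 1 (delete): buffer="djvkz" (len 5), cursors c1@0 c2@0 c3@2, authorship .....
After op 2 (delete): buffer="dvkz" (len 4), cursors c1@0 c2@0 c3@1, authorship ....
After op 3 (move_left): buffer="dvkz" (len 4), cursors c1@0 c2@0 c3@0, authorship ....
After op 4 (move_left): buffer="dvkz" (len 4), cursors c1@0 c2@0 c3@0, authorship ....
After op 5 (move_right): buffer="dvkz" (len 4), cursors c1@1 c2@1 c3@1, authorship ....
After op 6 (insert('p')): buffer="dpppvkz" (len 7), cursors c1@4 c2@4 c3@4, authorship .123...
Authorship (.=original, N=cursor N): . 1 2 3 . . .
Index 0: author = original

Answer: original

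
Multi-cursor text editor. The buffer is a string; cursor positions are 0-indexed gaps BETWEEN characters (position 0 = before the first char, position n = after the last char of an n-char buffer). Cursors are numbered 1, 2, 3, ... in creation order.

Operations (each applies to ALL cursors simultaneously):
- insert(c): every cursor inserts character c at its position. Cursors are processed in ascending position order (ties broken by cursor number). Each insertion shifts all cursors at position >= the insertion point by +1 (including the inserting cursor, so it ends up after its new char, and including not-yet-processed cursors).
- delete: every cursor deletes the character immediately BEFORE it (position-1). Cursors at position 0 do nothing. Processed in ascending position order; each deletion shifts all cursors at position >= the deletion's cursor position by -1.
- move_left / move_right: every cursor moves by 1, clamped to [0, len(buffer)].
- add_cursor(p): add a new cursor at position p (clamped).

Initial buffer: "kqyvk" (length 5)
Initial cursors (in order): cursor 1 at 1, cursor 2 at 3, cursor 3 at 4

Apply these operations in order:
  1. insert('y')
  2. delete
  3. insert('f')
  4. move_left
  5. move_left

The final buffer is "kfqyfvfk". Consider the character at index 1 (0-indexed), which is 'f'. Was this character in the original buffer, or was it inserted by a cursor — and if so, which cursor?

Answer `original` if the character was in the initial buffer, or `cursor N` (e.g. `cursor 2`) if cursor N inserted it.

Answer: cursor 1

Derivation:
After op 1 (insert('y')): buffer="kyqyyvyk" (len 8), cursors c1@2 c2@5 c3@7, authorship .1..2.3.
After op 2 (delete): buffer="kqyvk" (len 5), cursors c1@1 c2@3 c3@4, authorship .....
After op 3 (insert('f')): buffer="kfqyfvfk" (len 8), cursors c1@2 c2@5 c3@7, authorship .1..2.3.
After op 4 (move_left): buffer="kfqyfvfk" (len 8), cursors c1@1 c2@4 c3@6, authorship .1..2.3.
After op 5 (move_left): buffer="kfqyfvfk" (len 8), cursors c1@0 c2@3 c3@5, authorship .1..2.3.
Authorship (.=original, N=cursor N): . 1 . . 2 . 3 .
Index 1: author = 1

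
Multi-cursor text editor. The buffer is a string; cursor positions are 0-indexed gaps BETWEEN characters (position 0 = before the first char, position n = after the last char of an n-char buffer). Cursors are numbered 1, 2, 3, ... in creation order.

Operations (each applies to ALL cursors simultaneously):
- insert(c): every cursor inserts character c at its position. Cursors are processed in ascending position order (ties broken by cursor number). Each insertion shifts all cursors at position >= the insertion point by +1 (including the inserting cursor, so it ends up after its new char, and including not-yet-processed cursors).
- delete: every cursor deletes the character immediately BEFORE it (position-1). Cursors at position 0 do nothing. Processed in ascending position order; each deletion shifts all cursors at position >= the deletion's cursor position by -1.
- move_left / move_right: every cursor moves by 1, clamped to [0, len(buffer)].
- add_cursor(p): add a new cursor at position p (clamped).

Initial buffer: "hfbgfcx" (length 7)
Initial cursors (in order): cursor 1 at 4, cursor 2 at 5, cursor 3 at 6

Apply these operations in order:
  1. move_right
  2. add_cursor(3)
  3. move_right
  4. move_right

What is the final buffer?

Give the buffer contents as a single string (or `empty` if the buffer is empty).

Answer: hfbgfcx

Derivation:
After op 1 (move_right): buffer="hfbgfcx" (len 7), cursors c1@5 c2@6 c3@7, authorship .......
After op 2 (add_cursor(3)): buffer="hfbgfcx" (len 7), cursors c4@3 c1@5 c2@6 c3@7, authorship .......
After op 3 (move_right): buffer="hfbgfcx" (len 7), cursors c4@4 c1@6 c2@7 c3@7, authorship .......
After op 4 (move_right): buffer="hfbgfcx" (len 7), cursors c4@5 c1@7 c2@7 c3@7, authorship .......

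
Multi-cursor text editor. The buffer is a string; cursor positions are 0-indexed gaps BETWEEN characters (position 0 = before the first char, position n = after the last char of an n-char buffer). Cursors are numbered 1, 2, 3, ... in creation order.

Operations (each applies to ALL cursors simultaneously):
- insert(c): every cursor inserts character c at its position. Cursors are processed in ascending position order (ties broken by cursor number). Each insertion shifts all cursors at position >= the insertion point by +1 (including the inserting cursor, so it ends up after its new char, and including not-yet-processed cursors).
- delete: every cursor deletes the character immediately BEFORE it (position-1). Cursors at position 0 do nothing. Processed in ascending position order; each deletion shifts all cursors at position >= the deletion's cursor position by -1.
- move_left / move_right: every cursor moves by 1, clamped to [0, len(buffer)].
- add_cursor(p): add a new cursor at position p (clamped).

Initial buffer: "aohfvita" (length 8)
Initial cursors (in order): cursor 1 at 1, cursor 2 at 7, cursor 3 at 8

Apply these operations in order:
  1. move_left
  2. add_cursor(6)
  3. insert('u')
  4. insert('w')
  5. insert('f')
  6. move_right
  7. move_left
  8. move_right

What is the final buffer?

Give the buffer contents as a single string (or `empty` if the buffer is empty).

Answer: uwfaohfviuuwwfftuwfa

Derivation:
After op 1 (move_left): buffer="aohfvita" (len 8), cursors c1@0 c2@6 c3@7, authorship ........
After op 2 (add_cursor(6)): buffer="aohfvita" (len 8), cursors c1@0 c2@6 c4@6 c3@7, authorship ........
After op 3 (insert('u')): buffer="uaohfviuutua" (len 12), cursors c1@1 c2@9 c4@9 c3@11, authorship 1......24.3.
After op 4 (insert('w')): buffer="uwaohfviuuwwtuwa" (len 16), cursors c1@2 c2@12 c4@12 c3@15, authorship 11......2424.33.
After op 5 (insert('f')): buffer="uwfaohfviuuwwfftuwfa" (len 20), cursors c1@3 c2@15 c4@15 c3@19, authorship 111......242424.333.
After op 6 (move_right): buffer="uwfaohfviuuwwfftuwfa" (len 20), cursors c1@4 c2@16 c4@16 c3@20, authorship 111......242424.333.
After op 7 (move_left): buffer="uwfaohfviuuwwfftuwfa" (len 20), cursors c1@3 c2@15 c4@15 c3@19, authorship 111......242424.333.
After op 8 (move_right): buffer="uwfaohfviuuwwfftuwfa" (len 20), cursors c1@4 c2@16 c4@16 c3@20, authorship 111......242424.333.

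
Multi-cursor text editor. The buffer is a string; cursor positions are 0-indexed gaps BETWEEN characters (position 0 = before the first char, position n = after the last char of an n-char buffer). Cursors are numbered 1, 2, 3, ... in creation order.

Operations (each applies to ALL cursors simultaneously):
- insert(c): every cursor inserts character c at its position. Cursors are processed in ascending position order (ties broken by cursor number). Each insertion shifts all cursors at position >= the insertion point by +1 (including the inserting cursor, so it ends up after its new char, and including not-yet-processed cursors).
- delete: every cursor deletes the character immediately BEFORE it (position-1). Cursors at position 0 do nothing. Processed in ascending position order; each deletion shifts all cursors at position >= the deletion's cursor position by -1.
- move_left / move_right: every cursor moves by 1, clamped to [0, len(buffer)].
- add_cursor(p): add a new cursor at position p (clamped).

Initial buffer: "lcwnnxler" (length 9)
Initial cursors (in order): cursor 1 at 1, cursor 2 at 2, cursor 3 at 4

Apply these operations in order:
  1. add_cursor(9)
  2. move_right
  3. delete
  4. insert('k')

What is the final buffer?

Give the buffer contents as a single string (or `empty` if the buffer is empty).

Answer: lkknkxlek

Derivation:
After op 1 (add_cursor(9)): buffer="lcwnnxler" (len 9), cursors c1@1 c2@2 c3@4 c4@9, authorship .........
After op 2 (move_right): buffer="lcwnnxler" (len 9), cursors c1@2 c2@3 c3@5 c4@9, authorship .........
After op 3 (delete): buffer="lnxle" (len 5), cursors c1@1 c2@1 c3@2 c4@5, authorship .....
After op 4 (insert('k')): buffer="lkknkxlek" (len 9), cursors c1@3 c2@3 c3@5 c4@9, authorship .12.3...4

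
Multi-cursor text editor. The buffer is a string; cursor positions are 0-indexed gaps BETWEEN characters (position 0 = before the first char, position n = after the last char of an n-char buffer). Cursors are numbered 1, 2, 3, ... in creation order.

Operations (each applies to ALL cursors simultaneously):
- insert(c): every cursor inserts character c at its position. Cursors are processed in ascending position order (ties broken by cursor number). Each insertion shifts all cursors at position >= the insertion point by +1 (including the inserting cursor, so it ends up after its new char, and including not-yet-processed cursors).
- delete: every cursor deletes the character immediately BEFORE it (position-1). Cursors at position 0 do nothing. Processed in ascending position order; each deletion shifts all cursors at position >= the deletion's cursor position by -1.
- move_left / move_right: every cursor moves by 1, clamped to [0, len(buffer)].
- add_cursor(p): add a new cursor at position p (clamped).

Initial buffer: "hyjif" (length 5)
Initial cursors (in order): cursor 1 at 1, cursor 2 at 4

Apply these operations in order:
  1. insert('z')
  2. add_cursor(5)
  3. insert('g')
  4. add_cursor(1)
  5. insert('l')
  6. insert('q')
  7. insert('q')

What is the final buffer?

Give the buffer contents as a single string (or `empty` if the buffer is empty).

After op 1 (insert('z')): buffer="hzyjizf" (len 7), cursors c1@2 c2@6, authorship .1...2.
After op 2 (add_cursor(5)): buffer="hzyjizf" (len 7), cursors c1@2 c3@5 c2@6, authorship .1...2.
After op 3 (insert('g')): buffer="hzgyjigzgf" (len 10), cursors c1@3 c3@7 c2@9, authorship .11...322.
After op 4 (add_cursor(1)): buffer="hzgyjigzgf" (len 10), cursors c4@1 c1@3 c3@7 c2@9, authorship .11...322.
After op 5 (insert('l')): buffer="hlzglyjiglzglf" (len 14), cursors c4@2 c1@5 c3@10 c2@13, authorship .4111...33222.
After op 6 (insert('q')): buffer="hlqzglqyjiglqzglqf" (len 18), cursors c4@3 c1@7 c3@13 c2@17, authorship .441111...3332222.
After op 7 (insert('q')): buffer="hlqqzglqqyjiglqqzglqqf" (len 22), cursors c4@4 c1@9 c3@16 c2@21, authorship .44411111...333322222.

Answer: hlqqzglqqyjiglqqzglqqf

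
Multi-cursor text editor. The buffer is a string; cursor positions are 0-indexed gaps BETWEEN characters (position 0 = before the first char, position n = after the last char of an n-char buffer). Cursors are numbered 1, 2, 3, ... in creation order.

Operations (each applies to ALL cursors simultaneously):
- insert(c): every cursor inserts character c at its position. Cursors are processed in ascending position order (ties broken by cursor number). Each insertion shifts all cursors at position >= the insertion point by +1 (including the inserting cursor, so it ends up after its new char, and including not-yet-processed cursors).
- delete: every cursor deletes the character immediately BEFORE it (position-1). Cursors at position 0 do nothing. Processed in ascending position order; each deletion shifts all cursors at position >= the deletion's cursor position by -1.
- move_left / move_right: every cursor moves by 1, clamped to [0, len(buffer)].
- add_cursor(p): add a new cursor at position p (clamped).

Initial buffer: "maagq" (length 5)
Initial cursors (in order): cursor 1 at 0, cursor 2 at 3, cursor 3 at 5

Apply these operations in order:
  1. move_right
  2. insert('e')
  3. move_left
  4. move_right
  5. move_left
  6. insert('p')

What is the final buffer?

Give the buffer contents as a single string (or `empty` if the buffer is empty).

After op 1 (move_right): buffer="maagq" (len 5), cursors c1@1 c2@4 c3@5, authorship .....
After op 2 (insert('e')): buffer="meaageqe" (len 8), cursors c1@2 c2@6 c3@8, authorship .1...2.3
After op 3 (move_left): buffer="meaageqe" (len 8), cursors c1@1 c2@5 c3@7, authorship .1...2.3
After op 4 (move_right): buffer="meaageqe" (len 8), cursors c1@2 c2@6 c3@8, authorship .1...2.3
After op 5 (move_left): buffer="meaageqe" (len 8), cursors c1@1 c2@5 c3@7, authorship .1...2.3
After op 6 (insert('p')): buffer="mpeaagpeqpe" (len 11), cursors c1@2 c2@7 c3@10, authorship .11...22.33

Answer: mpeaagpeqpe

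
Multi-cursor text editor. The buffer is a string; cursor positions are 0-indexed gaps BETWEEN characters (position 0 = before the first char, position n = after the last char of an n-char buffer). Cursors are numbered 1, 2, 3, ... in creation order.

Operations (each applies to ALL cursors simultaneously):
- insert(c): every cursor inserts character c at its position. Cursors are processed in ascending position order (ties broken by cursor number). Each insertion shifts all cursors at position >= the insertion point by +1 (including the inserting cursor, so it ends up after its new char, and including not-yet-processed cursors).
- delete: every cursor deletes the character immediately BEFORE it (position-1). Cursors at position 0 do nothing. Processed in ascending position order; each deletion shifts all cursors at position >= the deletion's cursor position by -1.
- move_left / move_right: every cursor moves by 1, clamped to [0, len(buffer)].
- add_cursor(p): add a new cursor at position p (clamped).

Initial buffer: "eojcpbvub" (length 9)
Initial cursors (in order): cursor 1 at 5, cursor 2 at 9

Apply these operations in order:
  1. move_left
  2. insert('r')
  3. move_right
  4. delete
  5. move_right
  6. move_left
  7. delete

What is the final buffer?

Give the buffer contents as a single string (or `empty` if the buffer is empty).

Answer: eojcbvr

Derivation:
After op 1 (move_left): buffer="eojcpbvub" (len 9), cursors c1@4 c2@8, authorship .........
After op 2 (insert('r')): buffer="eojcrpbvurb" (len 11), cursors c1@5 c2@10, authorship ....1....2.
After op 3 (move_right): buffer="eojcrpbvurb" (len 11), cursors c1@6 c2@11, authorship ....1....2.
After op 4 (delete): buffer="eojcrbvur" (len 9), cursors c1@5 c2@9, authorship ....1...2
After op 5 (move_right): buffer="eojcrbvur" (len 9), cursors c1@6 c2@9, authorship ....1...2
After op 6 (move_left): buffer="eojcrbvur" (len 9), cursors c1@5 c2@8, authorship ....1...2
After op 7 (delete): buffer="eojcbvr" (len 7), cursors c1@4 c2@6, authorship ......2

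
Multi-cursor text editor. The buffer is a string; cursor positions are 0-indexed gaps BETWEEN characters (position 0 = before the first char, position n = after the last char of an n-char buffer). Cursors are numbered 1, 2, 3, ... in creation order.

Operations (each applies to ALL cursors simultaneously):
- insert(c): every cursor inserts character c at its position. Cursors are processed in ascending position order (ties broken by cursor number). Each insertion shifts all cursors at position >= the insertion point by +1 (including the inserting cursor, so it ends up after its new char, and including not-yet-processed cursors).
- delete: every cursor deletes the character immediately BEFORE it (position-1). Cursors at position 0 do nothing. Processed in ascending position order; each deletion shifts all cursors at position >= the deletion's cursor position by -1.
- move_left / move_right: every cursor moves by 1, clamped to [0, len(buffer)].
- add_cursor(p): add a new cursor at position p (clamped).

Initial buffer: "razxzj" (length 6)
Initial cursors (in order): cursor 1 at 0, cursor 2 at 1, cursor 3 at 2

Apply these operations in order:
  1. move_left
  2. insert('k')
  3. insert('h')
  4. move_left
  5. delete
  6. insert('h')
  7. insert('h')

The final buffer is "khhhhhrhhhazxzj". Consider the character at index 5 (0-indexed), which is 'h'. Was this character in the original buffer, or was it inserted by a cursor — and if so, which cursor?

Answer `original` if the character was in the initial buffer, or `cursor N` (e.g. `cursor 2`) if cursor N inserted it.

Answer: cursor 2

Derivation:
After op 1 (move_left): buffer="razxzj" (len 6), cursors c1@0 c2@0 c3@1, authorship ......
After op 2 (insert('k')): buffer="kkrkazxzj" (len 9), cursors c1@2 c2@2 c3@4, authorship 12.3.....
After op 3 (insert('h')): buffer="kkhhrkhazxzj" (len 12), cursors c1@4 c2@4 c3@7, authorship 1212.33.....
After op 4 (move_left): buffer="kkhhrkhazxzj" (len 12), cursors c1@3 c2@3 c3@6, authorship 1212.33.....
After op 5 (delete): buffer="khrhazxzj" (len 9), cursors c1@1 c2@1 c3@3, authorship 12.3.....
After op 6 (insert('h')): buffer="khhhrhhazxzj" (len 12), cursors c1@3 c2@3 c3@6, authorship 1122.33.....
After op 7 (insert('h')): buffer="khhhhhrhhhazxzj" (len 15), cursors c1@5 c2@5 c3@9, authorship 112122.333.....
Authorship (.=original, N=cursor N): 1 1 2 1 2 2 . 3 3 3 . . . . .
Index 5: author = 2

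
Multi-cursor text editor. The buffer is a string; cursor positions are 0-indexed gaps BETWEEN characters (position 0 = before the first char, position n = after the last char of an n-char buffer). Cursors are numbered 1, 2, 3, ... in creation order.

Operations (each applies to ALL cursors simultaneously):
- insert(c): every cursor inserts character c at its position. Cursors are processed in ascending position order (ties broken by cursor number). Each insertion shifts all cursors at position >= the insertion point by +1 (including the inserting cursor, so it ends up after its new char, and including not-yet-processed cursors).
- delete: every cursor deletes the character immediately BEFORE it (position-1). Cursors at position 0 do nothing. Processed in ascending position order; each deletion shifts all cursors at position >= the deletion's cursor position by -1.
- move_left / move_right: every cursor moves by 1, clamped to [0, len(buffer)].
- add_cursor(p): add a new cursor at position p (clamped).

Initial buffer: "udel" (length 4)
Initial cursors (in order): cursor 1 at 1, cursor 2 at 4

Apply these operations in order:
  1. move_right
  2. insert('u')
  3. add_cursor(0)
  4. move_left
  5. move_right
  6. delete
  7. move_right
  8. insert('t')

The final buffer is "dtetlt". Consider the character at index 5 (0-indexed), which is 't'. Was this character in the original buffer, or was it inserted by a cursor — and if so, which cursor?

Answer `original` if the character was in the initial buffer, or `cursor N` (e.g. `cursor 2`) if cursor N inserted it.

After op 1 (move_right): buffer="udel" (len 4), cursors c1@2 c2@4, authorship ....
After op 2 (insert('u')): buffer="uduelu" (len 6), cursors c1@3 c2@6, authorship ..1..2
After op 3 (add_cursor(0)): buffer="uduelu" (len 6), cursors c3@0 c1@3 c2@6, authorship ..1..2
After op 4 (move_left): buffer="uduelu" (len 6), cursors c3@0 c1@2 c2@5, authorship ..1..2
After op 5 (move_right): buffer="uduelu" (len 6), cursors c3@1 c1@3 c2@6, authorship ..1..2
After op 6 (delete): buffer="del" (len 3), cursors c3@0 c1@1 c2@3, authorship ...
After op 7 (move_right): buffer="del" (len 3), cursors c3@1 c1@2 c2@3, authorship ...
After op 8 (insert('t')): buffer="dtetlt" (len 6), cursors c3@2 c1@4 c2@6, authorship .3.1.2
Authorship (.=original, N=cursor N): . 3 . 1 . 2
Index 5: author = 2

Answer: cursor 2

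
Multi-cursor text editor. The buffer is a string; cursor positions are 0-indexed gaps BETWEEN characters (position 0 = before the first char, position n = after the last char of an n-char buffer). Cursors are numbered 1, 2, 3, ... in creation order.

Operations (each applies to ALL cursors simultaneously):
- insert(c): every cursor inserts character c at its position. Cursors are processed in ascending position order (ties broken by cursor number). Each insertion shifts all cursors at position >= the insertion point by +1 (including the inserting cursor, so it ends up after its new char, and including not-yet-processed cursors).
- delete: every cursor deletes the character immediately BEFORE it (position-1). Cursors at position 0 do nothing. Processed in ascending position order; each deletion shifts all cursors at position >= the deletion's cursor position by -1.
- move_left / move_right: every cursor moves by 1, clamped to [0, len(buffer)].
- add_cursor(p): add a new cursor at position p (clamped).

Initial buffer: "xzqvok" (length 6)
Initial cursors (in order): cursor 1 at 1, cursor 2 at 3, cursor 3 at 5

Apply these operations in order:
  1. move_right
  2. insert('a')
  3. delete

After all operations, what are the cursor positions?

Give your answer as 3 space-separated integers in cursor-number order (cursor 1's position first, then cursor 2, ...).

After op 1 (move_right): buffer="xzqvok" (len 6), cursors c1@2 c2@4 c3@6, authorship ......
After op 2 (insert('a')): buffer="xzaqvaoka" (len 9), cursors c1@3 c2@6 c3@9, authorship ..1..2..3
After op 3 (delete): buffer="xzqvok" (len 6), cursors c1@2 c2@4 c3@6, authorship ......

Answer: 2 4 6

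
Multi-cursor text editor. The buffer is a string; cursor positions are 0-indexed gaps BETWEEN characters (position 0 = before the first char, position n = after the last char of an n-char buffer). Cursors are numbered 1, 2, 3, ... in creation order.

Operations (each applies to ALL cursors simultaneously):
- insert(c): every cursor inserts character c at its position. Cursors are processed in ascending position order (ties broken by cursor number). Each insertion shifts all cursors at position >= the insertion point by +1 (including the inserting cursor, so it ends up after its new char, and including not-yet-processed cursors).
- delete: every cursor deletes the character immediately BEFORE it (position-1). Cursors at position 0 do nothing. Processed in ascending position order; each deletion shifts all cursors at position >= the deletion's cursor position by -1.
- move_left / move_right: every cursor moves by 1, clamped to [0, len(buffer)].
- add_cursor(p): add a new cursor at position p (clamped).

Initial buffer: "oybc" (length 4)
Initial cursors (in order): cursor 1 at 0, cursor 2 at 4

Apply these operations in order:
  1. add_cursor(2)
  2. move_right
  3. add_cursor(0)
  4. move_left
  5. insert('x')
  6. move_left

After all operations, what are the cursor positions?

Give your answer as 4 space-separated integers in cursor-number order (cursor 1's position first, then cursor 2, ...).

After op 1 (add_cursor(2)): buffer="oybc" (len 4), cursors c1@0 c3@2 c2@4, authorship ....
After op 2 (move_right): buffer="oybc" (len 4), cursors c1@1 c3@3 c2@4, authorship ....
After op 3 (add_cursor(0)): buffer="oybc" (len 4), cursors c4@0 c1@1 c3@3 c2@4, authorship ....
After op 4 (move_left): buffer="oybc" (len 4), cursors c1@0 c4@0 c3@2 c2@3, authorship ....
After op 5 (insert('x')): buffer="xxoyxbxc" (len 8), cursors c1@2 c4@2 c3@5 c2@7, authorship 14..3.2.
After op 6 (move_left): buffer="xxoyxbxc" (len 8), cursors c1@1 c4@1 c3@4 c2@6, authorship 14..3.2.

Answer: 1 6 4 1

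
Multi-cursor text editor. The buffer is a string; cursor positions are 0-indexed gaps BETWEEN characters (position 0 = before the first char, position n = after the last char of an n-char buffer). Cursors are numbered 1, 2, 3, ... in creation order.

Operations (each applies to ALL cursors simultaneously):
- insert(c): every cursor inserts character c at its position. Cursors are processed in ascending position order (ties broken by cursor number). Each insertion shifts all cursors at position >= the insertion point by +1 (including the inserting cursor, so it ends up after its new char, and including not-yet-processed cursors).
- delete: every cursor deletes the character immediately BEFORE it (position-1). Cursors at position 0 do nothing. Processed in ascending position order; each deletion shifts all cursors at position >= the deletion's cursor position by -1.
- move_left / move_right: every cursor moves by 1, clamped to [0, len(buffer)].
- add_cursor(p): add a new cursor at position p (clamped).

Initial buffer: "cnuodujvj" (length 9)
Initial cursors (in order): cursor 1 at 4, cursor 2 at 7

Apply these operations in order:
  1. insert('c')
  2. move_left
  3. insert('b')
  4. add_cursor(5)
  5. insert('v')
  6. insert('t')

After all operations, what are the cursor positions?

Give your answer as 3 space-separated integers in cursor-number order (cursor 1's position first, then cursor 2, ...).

After op 1 (insert('c')): buffer="cnuocdujcvj" (len 11), cursors c1@5 c2@9, authorship ....1...2..
After op 2 (move_left): buffer="cnuocdujcvj" (len 11), cursors c1@4 c2@8, authorship ....1...2..
After op 3 (insert('b')): buffer="cnuobcdujbcvj" (len 13), cursors c1@5 c2@10, authorship ....11...22..
After op 4 (add_cursor(5)): buffer="cnuobcdujbcvj" (len 13), cursors c1@5 c3@5 c2@10, authorship ....11...22..
After op 5 (insert('v')): buffer="cnuobvvcdujbvcvj" (len 16), cursors c1@7 c3@7 c2@13, authorship ....1131...222..
After op 6 (insert('t')): buffer="cnuobvvttcdujbvtcvj" (len 19), cursors c1@9 c3@9 c2@16, authorship ....113131...2222..

Answer: 9 16 9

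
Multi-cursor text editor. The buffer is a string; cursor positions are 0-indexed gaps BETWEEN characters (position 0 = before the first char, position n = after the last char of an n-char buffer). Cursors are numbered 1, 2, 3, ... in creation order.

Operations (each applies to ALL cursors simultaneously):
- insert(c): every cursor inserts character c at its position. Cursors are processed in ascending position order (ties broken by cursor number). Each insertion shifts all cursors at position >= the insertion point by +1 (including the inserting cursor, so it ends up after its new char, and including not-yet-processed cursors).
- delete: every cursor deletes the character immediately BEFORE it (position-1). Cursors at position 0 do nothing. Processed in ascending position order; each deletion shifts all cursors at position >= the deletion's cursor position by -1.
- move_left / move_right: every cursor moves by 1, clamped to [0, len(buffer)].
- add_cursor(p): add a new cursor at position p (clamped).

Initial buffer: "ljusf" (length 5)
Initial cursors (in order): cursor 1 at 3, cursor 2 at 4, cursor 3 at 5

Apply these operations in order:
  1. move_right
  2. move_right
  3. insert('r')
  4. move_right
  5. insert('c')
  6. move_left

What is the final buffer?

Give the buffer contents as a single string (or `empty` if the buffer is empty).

After op 1 (move_right): buffer="ljusf" (len 5), cursors c1@4 c2@5 c3@5, authorship .....
After op 2 (move_right): buffer="ljusf" (len 5), cursors c1@5 c2@5 c3@5, authorship .....
After op 3 (insert('r')): buffer="ljusfrrr" (len 8), cursors c1@8 c2@8 c3@8, authorship .....123
After op 4 (move_right): buffer="ljusfrrr" (len 8), cursors c1@8 c2@8 c3@8, authorship .....123
After op 5 (insert('c')): buffer="ljusfrrrccc" (len 11), cursors c1@11 c2@11 c3@11, authorship .....123123
After op 6 (move_left): buffer="ljusfrrrccc" (len 11), cursors c1@10 c2@10 c3@10, authorship .....123123

Answer: ljusfrrrccc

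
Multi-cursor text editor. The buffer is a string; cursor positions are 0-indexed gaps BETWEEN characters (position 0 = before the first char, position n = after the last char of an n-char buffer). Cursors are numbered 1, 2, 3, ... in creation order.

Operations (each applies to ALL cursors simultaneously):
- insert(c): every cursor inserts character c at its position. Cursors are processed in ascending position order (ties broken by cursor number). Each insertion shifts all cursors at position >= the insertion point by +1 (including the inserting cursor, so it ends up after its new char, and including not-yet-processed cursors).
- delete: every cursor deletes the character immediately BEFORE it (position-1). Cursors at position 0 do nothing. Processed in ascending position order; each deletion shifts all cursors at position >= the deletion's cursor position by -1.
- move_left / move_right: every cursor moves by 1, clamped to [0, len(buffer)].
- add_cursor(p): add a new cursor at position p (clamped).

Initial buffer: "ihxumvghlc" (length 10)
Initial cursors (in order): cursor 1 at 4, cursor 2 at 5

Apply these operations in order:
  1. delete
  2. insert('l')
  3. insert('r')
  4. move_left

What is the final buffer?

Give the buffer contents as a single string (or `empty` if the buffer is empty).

Answer: ihxllrrvghlc

Derivation:
After op 1 (delete): buffer="ihxvghlc" (len 8), cursors c1@3 c2@3, authorship ........
After op 2 (insert('l')): buffer="ihxllvghlc" (len 10), cursors c1@5 c2@5, authorship ...12.....
After op 3 (insert('r')): buffer="ihxllrrvghlc" (len 12), cursors c1@7 c2@7, authorship ...1212.....
After op 4 (move_left): buffer="ihxllrrvghlc" (len 12), cursors c1@6 c2@6, authorship ...1212.....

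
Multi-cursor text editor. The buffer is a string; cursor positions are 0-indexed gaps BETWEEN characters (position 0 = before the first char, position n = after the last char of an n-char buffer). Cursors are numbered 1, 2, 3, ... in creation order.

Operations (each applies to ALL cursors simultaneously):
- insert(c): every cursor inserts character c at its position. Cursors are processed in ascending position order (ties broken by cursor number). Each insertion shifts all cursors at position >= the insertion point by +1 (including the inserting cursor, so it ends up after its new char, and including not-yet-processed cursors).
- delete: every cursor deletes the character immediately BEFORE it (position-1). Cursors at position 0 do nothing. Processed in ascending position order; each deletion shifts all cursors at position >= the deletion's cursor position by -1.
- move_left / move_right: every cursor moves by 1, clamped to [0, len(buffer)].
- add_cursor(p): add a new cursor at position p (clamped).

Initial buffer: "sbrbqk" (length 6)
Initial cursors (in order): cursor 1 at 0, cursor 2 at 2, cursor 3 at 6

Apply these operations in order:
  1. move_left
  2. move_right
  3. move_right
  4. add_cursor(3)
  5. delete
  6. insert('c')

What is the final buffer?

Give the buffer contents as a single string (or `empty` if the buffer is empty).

After op 1 (move_left): buffer="sbrbqk" (len 6), cursors c1@0 c2@1 c3@5, authorship ......
After op 2 (move_right): buffer="sbrbqk" (len 6), cursors c1@1 c2@2 c3@6, authorship ......
After op 3 (move_right): buffer="sbrbqk" (len 6), cursors c1@2 c2@3 c3@6, authorship ......
After op 4 (add_cursor(3)): buffer="sbrbqk" (len 6), cursors c1@2 c2@3 c4@3 c3@6, authorship ......
After op 5 (delete): buffer="bq" (len 2), cursors c1@0 c2@0 c4@0 c3@2, authorship ..
After op 6 (insert('c')): buffer="cccbqc" (len 6), cursors c1@3 c2@3 c4@3 c3@6, authorship 124..3

Answer: cccbqc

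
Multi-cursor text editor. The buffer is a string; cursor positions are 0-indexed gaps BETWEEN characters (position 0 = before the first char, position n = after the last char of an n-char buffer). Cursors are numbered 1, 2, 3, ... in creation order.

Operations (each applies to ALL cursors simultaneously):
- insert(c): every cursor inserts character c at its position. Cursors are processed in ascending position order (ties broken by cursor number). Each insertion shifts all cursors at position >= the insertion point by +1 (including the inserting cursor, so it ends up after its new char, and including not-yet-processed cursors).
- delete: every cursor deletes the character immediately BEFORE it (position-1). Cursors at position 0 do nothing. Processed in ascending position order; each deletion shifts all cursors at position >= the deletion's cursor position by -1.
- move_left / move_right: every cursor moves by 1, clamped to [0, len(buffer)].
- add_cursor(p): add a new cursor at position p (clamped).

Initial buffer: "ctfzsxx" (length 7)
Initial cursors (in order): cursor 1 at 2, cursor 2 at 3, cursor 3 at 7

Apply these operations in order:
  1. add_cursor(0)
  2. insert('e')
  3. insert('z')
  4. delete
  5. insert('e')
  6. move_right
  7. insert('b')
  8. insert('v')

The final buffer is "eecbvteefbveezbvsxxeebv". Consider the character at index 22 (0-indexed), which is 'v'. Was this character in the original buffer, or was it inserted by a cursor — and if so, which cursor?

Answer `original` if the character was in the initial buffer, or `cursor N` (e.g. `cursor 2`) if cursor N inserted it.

After op 1 (add_cursor(0)): buffer="ctfzsxx" (len 7), cursors c4@0 c1@2 c2@3 c3@7, authorship .......
After op 2 (insert('e')): buffer="ectefezsxxe" (len 11), cursors c4@1 c1@4 c2@6 c3@11, authorship 4..1.2....3
After op 3 (insert('z')): buffer="ezctezfezzsxxez" (len 15), cursors c4@2 c1@6 c2@9 c3@15, authorship 44..11.22....33
After op 4 (delete): buffer="ectefezsxxe" (len 11), cursors c4@1 c1@4 c2@6 c3@11, authorship 4..1.2....3
After op 5 (insert('e')): buffer="eecteefeezsxxee" (len 15), cursors c4@2 c1@6 c2@9 c3@15, authorship 44..11.22....33
After op 6 (move_right): buffer="eecteefeezsxxee" (len 15), cursors c4@3 c1@7 c2@10 c3@15, authorship 44..11.22....33
After op 7 (insert('b')): buffer="eecbteefbeezbsxxeeb" (len 19), cursors c4@4 c1@9 c2@13 c3@19, authorship 44.4.11.122.2...333
After op 8 (insert('v')): buffer="eecbvteefbveezbvsxxeebv" (len 23), cursors c4@5 c1@11 c2@16 c3@23, authorship 44.44.11.1122.22...3333
Authorship (.=original, N=cursor N): 4 4 . 4 4 . 1 1 . 1 1 2 2 . 2 2 . . . 3 3 3 3
Index 22: author = 3

Answer: cursor 3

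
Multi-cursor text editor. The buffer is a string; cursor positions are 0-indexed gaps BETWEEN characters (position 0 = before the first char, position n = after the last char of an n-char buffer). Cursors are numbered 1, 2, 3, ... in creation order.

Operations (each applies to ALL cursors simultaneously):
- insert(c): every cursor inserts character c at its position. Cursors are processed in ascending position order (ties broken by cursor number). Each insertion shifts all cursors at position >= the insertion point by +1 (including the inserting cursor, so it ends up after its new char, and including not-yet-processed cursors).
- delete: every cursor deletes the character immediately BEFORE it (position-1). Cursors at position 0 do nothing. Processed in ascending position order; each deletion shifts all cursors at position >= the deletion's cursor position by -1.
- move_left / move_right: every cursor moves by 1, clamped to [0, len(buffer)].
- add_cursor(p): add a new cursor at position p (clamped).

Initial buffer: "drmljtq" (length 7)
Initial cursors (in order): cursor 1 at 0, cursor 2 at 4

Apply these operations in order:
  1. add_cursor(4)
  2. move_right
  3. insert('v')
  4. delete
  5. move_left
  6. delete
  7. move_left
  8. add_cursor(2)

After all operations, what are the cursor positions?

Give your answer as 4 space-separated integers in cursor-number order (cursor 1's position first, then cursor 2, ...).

After op 1 (add_cursor(4)): buffer="drmljtq" (len 7), cursors c1@0 c2@4 c3@4, authorship .......
After op 2 (move_right): buffer="drmljtq" (len 7), cursors c1@1 c2@5 c3@5, authorship .......
After op 3 (insert('v')): buffer="dvrmljvvtq" (len 10), cursors c1@2 c2@8 c3@8, authorship .1....23..
After op 4 (delete): buffer="drmljtq" (len 7), cursors c1@1 c2@5 c3@5, authorship .......
After op 5 (move_left): buffer="drmljtq" (len 7), cursors c1@0 c2@4 c3@4, authorship .......
After op 6 (delete): buffer="drjtq" (len 5), cursors c1@0 c2@2 c3@2, authorship .....
After op 7 (move_left): buffer="drjtq" (len 5), cursors c1@0 c2@1 c3@1, authorship .....
After op 8 (add_cursor(2)): buffer="drjtq" (len 5), cursors c1@0 c2@1 c3@1 c4@2, authorship .....

Answer: 0 1 1 2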